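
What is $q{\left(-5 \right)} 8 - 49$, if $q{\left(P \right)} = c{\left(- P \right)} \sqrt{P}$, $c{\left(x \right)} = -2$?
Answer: $-49 - 16 i \sqrt{5} \approx -49.0 - 35.777 i$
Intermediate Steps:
$q{\left(P \right)} = - 2 \sqrt{P}$
$q{\left(-5 \right)} 8 - 49 = - 2 \sqrt{-5} \cdot 8 - 49 = - 2 i \sqrt{5} \cdot 8 - 49 = - 16 i \sqrt{5} - 49 = -49 - 16 i \sqrt{5}$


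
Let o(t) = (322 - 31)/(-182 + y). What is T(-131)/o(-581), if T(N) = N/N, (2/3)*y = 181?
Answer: 179/582 ≈ 0.30756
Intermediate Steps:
y = 543/2 (y = (3/2)*181 = 543/2 ≈ 271.50)
T(N) = 1
o(t) = 582/179 (o(t) = (322 - 31)/(-182 + 543/2) = 291/(179/2) = 291*(2/179) = 582/179)
T(-131)/o(-581) = 1/(582/179) = 1*(179/582) = 179/582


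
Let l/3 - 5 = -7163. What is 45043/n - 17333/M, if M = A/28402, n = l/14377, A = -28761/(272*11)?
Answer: 10537076548825519/205871238 ≈ 5.1183e+7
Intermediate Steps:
l = -21474 (l = 15 + 3*(-7163) = 15 - 21489 = -21474)
A = -28761/2992 ≈ -9.6126
n = -21474/14377 ≈ -1.4936
M = -28761/84978784 (M = -28761/2992/28402 = -28761/2992*1/28402 = -28761/84978784 ≈ -0.00033845)
45043/n - 17333/M = 45043/(-21474/14377) - 17333/(-28761/84978784) = 45043*(-14377/21474) - 17333*(-84978784/28761) = -647583211/21474 + 1472937263072/28761 = 10537076548825519/205871238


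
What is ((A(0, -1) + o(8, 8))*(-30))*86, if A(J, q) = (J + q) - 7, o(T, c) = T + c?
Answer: -20640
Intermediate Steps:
A(J, q) = -7 + J + q
((A(0, -1) + o(8, 8))*(-30))*86 = (((-7 + 0 - 1) + (8 + 8))*(-30))*86 = ((-8 + 16)*(-30))*86 = (8*(-30))*86 = -240*86 = -20640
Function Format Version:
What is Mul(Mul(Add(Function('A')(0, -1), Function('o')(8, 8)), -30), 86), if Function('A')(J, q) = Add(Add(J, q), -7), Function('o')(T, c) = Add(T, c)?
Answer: -20640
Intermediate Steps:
Function('A')(J, q) = Add(-7, J, q)
Mul(Mul(Add(Function('A')(0, -1), Function('o')(8, 8)), -30), 86) = Mul(Mul(Add(Add(-7, 0, -1), Add(8, 8)), -30), 86) = Mul(Mul(Add(-8, 16), -30), 86) = Mul(Mul(8, -30), 86) = Mul(-240, 86) = -20640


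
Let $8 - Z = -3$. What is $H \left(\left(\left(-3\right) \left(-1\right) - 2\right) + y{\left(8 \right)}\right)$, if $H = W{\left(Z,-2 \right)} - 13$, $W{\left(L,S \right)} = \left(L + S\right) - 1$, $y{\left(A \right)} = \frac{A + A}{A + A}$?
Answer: $-10$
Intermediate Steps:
$Z = 11$ ($Z = 8 - -3 = 8 + 3 = 11$)
$y{\left(A \right)} = 1$ ($y{\left(A \right)} = \frac{2 A}{2 A} = 2 A \frac{1}{2 A} = 1$)
$W{\left(L,S \right)} = -1 + L + S$
$H = -5$ ($H = \left(-1 + 11 - 2\right) - 13 = 8 - 13 = -5$)
$H \left(\left(\left(-3\right) \left(-1\right) - 2\right) + y{\left(8 \right)}\right) = - 5 \left(\left(\left(-3\right) \left(-1\right) - 2\right) + 1\right) = - 5 \left(\left(3 - 2\right) + 1\right) = - 5 \left(1 + 1\right) = \left(-5\right) 2 = -10$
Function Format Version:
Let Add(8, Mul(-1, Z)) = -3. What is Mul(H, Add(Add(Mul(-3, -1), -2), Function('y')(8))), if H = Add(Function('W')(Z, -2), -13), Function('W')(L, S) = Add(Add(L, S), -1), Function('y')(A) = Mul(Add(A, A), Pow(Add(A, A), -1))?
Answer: -10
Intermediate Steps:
Z = 11 (Z = Add(8, Mul(-1, -3)) = Add(8, 3) = 11)
Function('y')(A) = 1 (Function('y')(A) = Mul(Mul(2, A), Pow(Mul(2, A), -1)) = Mul(Mul(2, A), Mul(Rational(1, 2), Pow(A, -1))) = 1)
Function('W')(L, S) = Add(-1, L, S)
H = -5 (H = Add(Add(-1, 11, -2), -13) = Add(8, -13) = -5)
Mul(H, Add(Add(Mul(-3, -1), -2), Function('y')(8))) = Mul(-5, Add(Add(Mul(-3, -1), -2), 1)) = Mul(-5, Add(Add(3, -2), 1)) = Mul(-5, Add(1, 1)) = Mul(-5, 2) = -10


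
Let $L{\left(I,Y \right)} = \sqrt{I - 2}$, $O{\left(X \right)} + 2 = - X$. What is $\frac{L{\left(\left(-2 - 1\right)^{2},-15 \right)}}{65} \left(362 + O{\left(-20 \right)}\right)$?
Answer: $\frac{76 \sqrt{7}}{13} \approx 15.467$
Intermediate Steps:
$O{\left(X \right)} = -2 - X$
$L{\left(I,Y \right)} = \sqrt{-2 + I}$
$\frac{L{\left(\left(-2 - 1\right)^{2},-15 \right)}}{65} \left(362 + O{\left(-20 \right)}\right) = \frac{\sqrt{-2 + \left(-2 - 1\right)^{2}}}{65} \left(362 - -18\right) = \sqrt{-2 + \left(-3\right)^{2}} \cdot \frac{1}{65} \left(362 + \left(-2 + 20\right)\right) = \sqrt{-2 + 9} \cdot \frac{1}{65} \left(362 + 18\right) = \sqrt{7} \cdot \frac{1}{65} \cdot 380 = \frac{\sqrt{7}}{65} \cdot 380 = \frac{76 \sqrt{7}}{13}$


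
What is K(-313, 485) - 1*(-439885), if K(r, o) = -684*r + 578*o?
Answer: 934307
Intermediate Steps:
K(-313, 485) - 1*(-439885) = (-684*(-313) + 578*485) - 1*(-439885) = (214092 + 280330) + 439885 = 494422 + 439885 = 934307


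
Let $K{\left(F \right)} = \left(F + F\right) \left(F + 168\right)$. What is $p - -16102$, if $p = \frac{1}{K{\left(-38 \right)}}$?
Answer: $\frac{159087759}{9880} \approx 16102.0$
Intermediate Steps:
$K{\left(F \right)} = 2 F \left(168 + F\right)$
$p = - \frac{1}{9880}$ ($p = \frac{1}{2 \left(-38\right) \left(168 - 38\right)} = \frac{1}{2 \left(-38\right) 130} = \frac{1}{-9880} = - \frac{1}{9880} \approx -0.00010121$)
$p - -16102 = - \frac{1}{9880} - -16102 = - \frac{1}{9880} + 16102 = \frac{159087759}{9880}$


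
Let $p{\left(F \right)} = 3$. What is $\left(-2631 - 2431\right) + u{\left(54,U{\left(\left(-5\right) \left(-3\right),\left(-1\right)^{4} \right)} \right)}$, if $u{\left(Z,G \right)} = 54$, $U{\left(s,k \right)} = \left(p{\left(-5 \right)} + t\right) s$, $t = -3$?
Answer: $-5008$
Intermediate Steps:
$U{\left(s,k \right)} = 0$ ($U{\left(s,k \right)} = \left(3 - 3\right) s = 0 s = 0$)
$\left(-2631 - 2431\right) + u{\left(54,U{\left(\left(-5\right) \left(-3\right),\left(-1\right)^{4} \right)} \right)} = \left(-2631 - 2431\right) + 54 = -5062 + 54 = -5008$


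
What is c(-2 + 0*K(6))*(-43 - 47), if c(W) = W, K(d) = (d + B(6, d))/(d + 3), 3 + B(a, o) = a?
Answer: 180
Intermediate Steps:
B(a, o) = -3 + a
K(d) = 1 (K(d) = (d + (-3 + 6))/(d + 3) = (d + 3)/(3 + d) = (3 + d)/(3 + d) = 1)
c(-2 + 0*K(6))*(-43 - 47) = (-2 + 0*1)*(-43 - 47) = (-2 + 0)*(-90) = -2*(-90) = 180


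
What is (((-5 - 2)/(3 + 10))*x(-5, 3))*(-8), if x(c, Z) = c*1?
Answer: -280/13 ≈ -21.538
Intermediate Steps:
x(c, Z) = c
(((-5 - 2)/(3 + 10))*x(-5, 3))*(-8) = (((-5 - 2)/(3 + 10))*(-5))*(-8) = (-7/13*(-5))*(-8) = (-7*1/13*(-5))*(-8) = -7/13*(-5)*(-8) = (35/13)*(-8) = -280/13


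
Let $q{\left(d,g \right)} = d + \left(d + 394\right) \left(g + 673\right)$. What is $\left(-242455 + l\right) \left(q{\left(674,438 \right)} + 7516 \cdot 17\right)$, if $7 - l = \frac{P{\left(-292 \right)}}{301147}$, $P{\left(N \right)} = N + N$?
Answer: $- \frac{96010982687756368}{301147} \approx -3.1882 \cdot 10^{11}$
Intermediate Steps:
$P{\left(N \right)} = 2 N$
$q{\left(d,g \right)} = d + \left(394 + d\right) \left(673 + g\right)$
$l = \frac{2108613}{301147}$ ($l = 7 - \frac{2 \left(-292\right)}{301147} = 7 - \left(-584\right) \frac{1}{301147} = 7 - - \frac{584}{301147} = 7 + \frac{584}{301147} = \frac{2108613}{301147} \approx 7.0019$)
$\left(-242455 + l\right) \left(q{\left(674,438 \right)} + 7516 \cdot 17\right) = \left(-242455 + \frac{2108613}{301147}\right) \left(\left(265162 + 394 \cdot 438 + 674 \cdot 674 + 674 \cdot 438\right) + 7516 \cdot 17\right) = - \frac{73012487272 \left(\left(265162 + 172572 + 454276 + 295212\right) + 127772\right)}{301147} = - \frac{73012487272 \left(1187222 + 127772\right)}{301147} = \left(- \frac{73012487272}{301147}\right) 1314994 = - \frac{96010982687756368}{301147}$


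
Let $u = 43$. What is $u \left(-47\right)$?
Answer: $-2021$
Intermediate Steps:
$u \left(-47\right) = 43 \left(-47\right) = -2021$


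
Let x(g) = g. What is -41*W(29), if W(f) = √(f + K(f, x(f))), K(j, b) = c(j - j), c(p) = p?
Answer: -41*√29 ≈ -220.79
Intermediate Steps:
K(j, b) = 0 (K(j, b) = j - j = 0)
W(f) = √f (W(f) = √(f + 0) = √f)
-41*W(29) = -41*√29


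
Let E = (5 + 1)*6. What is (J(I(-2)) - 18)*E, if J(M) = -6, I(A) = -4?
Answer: -864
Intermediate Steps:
E = 36 (E = 6*6 = 36)
(J(I(-2)) - 18)*E = (-6 - 18)*36 = -24*36 = -864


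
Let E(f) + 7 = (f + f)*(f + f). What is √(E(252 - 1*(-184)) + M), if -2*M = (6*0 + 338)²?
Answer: √703255 ≈ 838.60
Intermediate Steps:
E(f) = -7 + 4*f² (E(f) = -7 + (f + f)*(f + f) = -7 + (2*f)*(2*f) = -7 + 4*f²)
M = -57122 (M = -(6*0 + 338)²/2 = -(0 + 338)²/2 = -½*338² = -½*114244 = -57122)
√(E(252 - 1*(-184)) + M) = √((-7 + 4*(252 - 1*(-184))²) - 57122) = √((-7 + 4*(252 + 184)²) - 57122) = √((-7 + 4*436²) - 57122) = √((-7 + 4*190096) - 57122) = √((-7 + 760384) - 57122) = √(760377 - 57122) = √703255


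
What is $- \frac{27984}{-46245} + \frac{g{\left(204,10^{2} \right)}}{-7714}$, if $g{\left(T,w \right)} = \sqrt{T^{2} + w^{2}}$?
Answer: $\frac{9328}{15415} - \frac{2 \sqrt{3226}}{3857} \approx 0.57567$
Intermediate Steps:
$- \frac{27984}{-46245} + \frac{g{\left(204,10^{2} \right)}}{-7714} = - \frac{27984}{-46245} + \frac{\sqrt{204^{2} + \left(10^{2}\right)^{2}}}{-7714} = \left(-27984\right) \left(- \frac{1}{46245}\right) + \sqrt{41616 + 100^{2}} \left(- \frac{1}{7714}\right) = \frac{9328}{15415} + \sqrt{41616 + 10000} \left(- \frac{1}{7714}\right) = \frac{9328}{15415} + \sqrt{51616} \left(- \frac{1}{7714}\right) = \frac{9328}{15415} + 4 \sqrt{3226} \left(- \frac{1}{7714}\right) = \frac{9328}{15415} - \frac{2 \sqrt{3226}}{3857}$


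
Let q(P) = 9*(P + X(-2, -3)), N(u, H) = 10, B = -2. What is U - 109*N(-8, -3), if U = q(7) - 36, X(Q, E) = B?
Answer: -1081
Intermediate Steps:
X(Q, E) = -2
q(P) = -18 + 9*P (q(P) = 9*(P - 2) = 9*(-2 + P) = -18 + 9*P)
U = 9 (U = (-18 + 9*7) - 36 = (-18 + 63) - 36 = 45 - 36 = 9)
U - 109*N(-8, -3) = 9 - 109*10 = 9 - 1090 = -1081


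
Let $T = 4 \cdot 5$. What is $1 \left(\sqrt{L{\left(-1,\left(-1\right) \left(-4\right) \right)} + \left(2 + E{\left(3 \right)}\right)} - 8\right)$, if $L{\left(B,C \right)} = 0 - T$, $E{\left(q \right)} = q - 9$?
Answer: $-8 + 2 i \sqrt{6} \approx -8.0 + 4.899 i$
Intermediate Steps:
$E{\left(q \right)} = -9 + q$ ($E{\left(q \right)} = q - 9 = -9 + q$)
$T = 20$
$L{\left(B,C \right)} = -20$ ($L{\left(B,C \right)} = 0 - 20 = -20$)
$1 \left(\sqrt{L{\left(-1,\left(-1\right) \left(-4\right) \right)} + \left(2 + E{\left(3 \right)}\right)} - 8\right) = 1 \left(\sqrt{-20 + \left(2 + \left(-9 + 3\right)\right)} - 8\right) = 1 \left(\sqrt{-20 + \left(2 - 6\right)} - 8\right) = 1 \left(\sqrt{-20 - 4} - 8\right) = 1 \left(\sqrt{-24} - 8\right) = 1 \left(2 i \sqrt{6} - 8\right) = 1 \left(-8 + 2 i \sqrt{6}\right) = -8 + 2 i \sqrt{6}$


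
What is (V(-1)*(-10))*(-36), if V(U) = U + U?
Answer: -720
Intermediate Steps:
V(U) = 2*U
(V(-1)*(-10))*(-36) = ((2*(-1))*(-10))*(-36) = -2*(-10)*(-36) = 20*(-36) = -720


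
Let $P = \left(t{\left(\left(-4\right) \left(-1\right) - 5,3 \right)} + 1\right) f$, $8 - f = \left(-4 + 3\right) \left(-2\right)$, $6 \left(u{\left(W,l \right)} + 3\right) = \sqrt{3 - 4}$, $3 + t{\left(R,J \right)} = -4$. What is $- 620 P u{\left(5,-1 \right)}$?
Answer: $-66960 + 3720 i \approx -66960.0 + 3720.0 i$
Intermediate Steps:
$t{\left(R,J \right)} = -7$ ($t{\left(R,J \right)} = -3 - 4 = -7$)
$u{\left(W,l \right)} = -3 + \frac{i}{6}$ ($u{\left(W,l \right)} = -3 + \frac{\sqrt{3 - 4}}{6} = -3 + \frac{\sqrt{-1}}{6} = -3 + \frac{i}{6}$)
$f = 6$ ($f = 8 - \left(-4 + 3\right) \left(-2\right) = 8 - \left(-1\right) \left(-2\right) = 8 - 2 = 6$)
$P = -36$ ($P = \left(-7 + 1\right) 6 = \left(-6\right) 6 = -36$)
$- 620 P u{\left(5,-1 \right)} = - 620 \left(- 36 \left(-3 + \frac{i}{6}\right)\right) = - 620 \left(108 - 6 i\right) = -66960 + 3720 i$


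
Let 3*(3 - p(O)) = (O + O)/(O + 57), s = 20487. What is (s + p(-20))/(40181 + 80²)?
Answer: 2274430/5170491 ≈ 0.43989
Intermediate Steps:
p(O) = 3 - 2*O/(3*(57 + O)) (p(O) = 3 - (O + O)/(3*(O + 57)) = 3 - 2*O/(3*(57 + O)))
(s + p(-20))/(40181 + 80²) = (20487 + (513 + 7*(-20))/(3*(57 - 20)))/(40181 + 80²) = (20487 + (⅓)*(513 - 140)/37)/(40181 + 6400) = (20487 + (⅓)*(1/37)*373)/46581 = (20487 + 373/111)*(1/46581) = (2274430/111)*(1/46581) = 2274430/5170491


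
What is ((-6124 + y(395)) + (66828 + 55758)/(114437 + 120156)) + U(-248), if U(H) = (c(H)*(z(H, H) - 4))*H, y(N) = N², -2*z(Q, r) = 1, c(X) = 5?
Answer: 36474876819/234593 ≈ 1.5548e+5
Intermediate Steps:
z(Q, r) = -½ (z(Q, r) = -½*1 = -½)
U(H) = -45*H/2 (U(H) = (5*(-½ - 4))*H = (5*(-9/2))*H = -45*H/2)
((-6124 + y(395)) + (66828 + 55758)/(114437 + 120156)) + U(-248) = ((-6124 + 395²) + (66828 + 55758)/(114437 + 120156)) - 45/2*(-248) = ((-6124 + 156025) + 122586/234593) + 5580 = (149901 + 122586*(1/234593)) + 5580 = (149901 + 122586/234593) + 5580 = 35165847879/234593 + 5580 = 36474876819/234593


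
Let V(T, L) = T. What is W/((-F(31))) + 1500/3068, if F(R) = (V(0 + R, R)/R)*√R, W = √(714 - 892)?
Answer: 375/767 - I*√5518/31 ≈ 0.48892 - 2.3962*I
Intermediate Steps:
W = I*√178 (W = √(-178) = I*√178 ≈ 13.342*I)
F(R) = √R (F(R) = ((0 + R)/R)*√R = (R/R)*√R = 1*√R = √R)
W/((-F(31))) + 1500/3068 = (I*√178)/((-√31)) + 1500/3068 = (I*√178)*(-√31/31) + 1500*(1/3068) = -I*√5518/31 + 375/767 = 375/767 - I*√5518/31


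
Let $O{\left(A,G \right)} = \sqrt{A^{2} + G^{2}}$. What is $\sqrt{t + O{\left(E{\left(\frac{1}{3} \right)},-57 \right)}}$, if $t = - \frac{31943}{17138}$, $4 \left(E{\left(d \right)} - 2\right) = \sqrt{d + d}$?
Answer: $\frac{\sqrt{-4926952206 + 220283283 \sqrt{6} \sqrt{78073 + 8 \sqrt{6}}}}{51414} \approx 7.4282$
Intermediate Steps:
$E{\left(d \right)} = 2 + \frac{\sqrt{2} \sqrt{d}}{4}$ ($E{\left(d \right)} = 2 + \frac{\sqrt{d + d}}{4} = 2 + \frac{\sqrt{2 d}}{4} = 2 + \frac{\sqrt{2} \sqrt{d}}{4}$)
$t = - \frac{31943}{17138}$ ($t = \left(-31943\right) \frac{1}{17138} = - \frac{31943}{17138} \approx -1.8639$)
$\sqrt{t + O{\left(E{\left(\frac{1}{3} \right)},-57 \right)}} = \sqrt{- \frac{31943}{17138} + \sqrt{\left(2 + \frac{\sqrt{2} \sqrt{\frac{1}{3}}}{4}\right)^{2} + \left(-57\right)^{2}}} = \sqrt{- \frac{31943}{17138} + \sqrt{\left(2 + \frac{\sqrt{2}}{4 \sqrt{3}}\right)^{2} + 3249}} = \sqrt{- \frac{31943}{17138} + \sqrt{\left(2 + \frac{\sqrt{2} \frac{\sqrt{3}}{3}}{4}\right)^{2} + 3249}} = \sqrt{- \frac{31943}{17138} + \sqrt{\left(2 + \frac{\sqrt{6}}{12}\right)^{2} + 3249}} = \sqrt{- \frac{31943}{17138} + \sqrt{3249 + \left(2 + \frac{\sqrt{6}}{12}\right)^{2}}}$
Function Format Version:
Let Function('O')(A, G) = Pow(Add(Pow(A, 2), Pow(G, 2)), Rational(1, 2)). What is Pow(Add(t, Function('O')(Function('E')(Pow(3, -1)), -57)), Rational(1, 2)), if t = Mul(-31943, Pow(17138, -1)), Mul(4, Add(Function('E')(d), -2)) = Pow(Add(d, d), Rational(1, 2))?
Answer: Mul(Rational(1, 51414), Pow(Add(-4926952206, Mul(220283283, Pow(6, Rational(1, 2)), Pow(Add(78073, Mul(8, Pow(6, Rational(1, 2)))), Rational(1, 2)))), Rational(1, 2))) ≈ 7.4282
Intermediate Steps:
Function('E')(d) = Add(2, Mul(Rational(1, 4), Pow(2, Rational(1, 2)), Pow(d, Rational(1, 2)))) (Function('E')(d) = Add(2, Mul(Rational(1, 4), Pow(Add(d, d), Rational(1, 2)))) = Add(2, Mul(Rational(1, 4), Pow(Mul(2, d), Rational(1, 2)))) = Add(2, Mul(Rational(1, 4), Mul(Pow(2, Rational(1, 2)), Pow(d, Rational(1, 2))))) = Add(2, Mul(Rational(1, 4), Pow(2, Rational(1, 2)), Pow(d, Rational(1, 2)))))
t = Rational(-31943, 17138) (t = Mul(-31943, Rational(1, 17138)) = Rational(-31943, 17138) ≈ -1.8639)
Pow(Add(t, Function('O')(Function('E')(Pow(3, -1)), -57)), Rational(1, 2)) = Pow(Add(Rational(-31943, 17138), Pow(Add(Pow(Add(2, Mul(Rational(1, 4), Pow(2, Rational(1, 2)), Pow(Pow(3, -1), Rational(1, 2)))), 2), Pow(-57, 2)), Rational(1, 2))), Rational(1, 2)) = Pow(Add(Rational(-31943, 17138), Pow(Add(Pow(Add(2, Mul(Rational(1, 4), Pow(2, Rational(1, 2)), Pow(Rational(1, 3), Rational(1, 2)))), 2), 3249), Rational(1, 2))), Rational(1, 2)) = Pow(Add(Rational(-31943, 17138), Pow(Add(Pow(Add(2, Mul(Rational(1, 4), Pow(2, Rational(1, 2)), Mul(Rational(1, 3), Pow(3, Rational(1, 2))))), 2), 3249), Rational(1, 2))), Rational(1, 2)) = Pow(Add(Rational(-31943, 17138), Pow(Add(Pow(Add(2, Mul(Rational(1, 12), Pow(6, Rational(1, 2)))), 2), 3249), Rational(1, 2))), Rational(1, 2)) = Pow(Add(Rational(-31943, 17138), Pow(Add(3249, Pow(Add(2, Mul(Rational(1, 12), Pow(6, Rational(1, 2)))), 2)), Rational(1, 2))), Rational(1, 2))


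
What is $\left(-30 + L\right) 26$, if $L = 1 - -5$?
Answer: $-624$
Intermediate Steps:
$L = 6$ ($L = 1 + 5 = 6$)
$\left(-30 + L\right) 26 = \left(-30 + 6\right) 26 = \left(-24\right) 26 = -624$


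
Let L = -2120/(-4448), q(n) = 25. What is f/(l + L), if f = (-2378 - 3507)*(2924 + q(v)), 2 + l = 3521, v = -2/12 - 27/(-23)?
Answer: -9649304940/1956829 ≈ -4931.1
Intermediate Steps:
v = 139/138 (v = -2*1/12 - 27*(-1/23) = -⅙ + 27/23 = 139/138 ≈ 1.0072)
L = 265/556 (L = -2120*(-1/4448) = 265/556 ≈ 0.47662)
l = 3519 (l = -2 + 3521 = 3519)
f = -17354865 (f = (-2378 - 3507)*(2924 + 25) = -5885*2949 = -17354865)
f/(l + L) = -17354865/(3519 + 265/556) = -17354865/1956829/556 = -17354865*556/1956829 = -9649304940/1956829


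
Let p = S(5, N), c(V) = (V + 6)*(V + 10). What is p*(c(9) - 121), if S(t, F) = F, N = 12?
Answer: 1968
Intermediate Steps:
c(V) = (6 + V)*(10 + V)
p = 12
p*(c(9) - 121) = 12*((60 + 9² + 16*9) - 121) = 12*((60 + 81 + 144) - 121) = 12*(285 - 121) = 12*164 = 1968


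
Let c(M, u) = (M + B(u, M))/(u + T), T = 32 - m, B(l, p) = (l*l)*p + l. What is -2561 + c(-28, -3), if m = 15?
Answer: -36137/14 ≈ -2581.2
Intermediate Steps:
B(l, p) = l + p*l² (B(l, p) = l²*p + l = p*l² + l = l + p*l²)
T = 17 (T = 32 - 1*15 = 32 - 15 = 17)
c(M, u) = (M + u*(1 + M*u))/(17 + u) (c(M, u) = (M + u*(1 + u*M))/(u + 17) = (M + u*(1 + M*u))/(17 + u))
-2561 + c(-28, -3) = -2561 + (-28 - 3*(1 - 28*(-3)))/(17 - 3) = -2561 + (-28 - 3*(1 + 84))/14 = -2561 + (-28 - 3*85)/14 = -2561 + (-28 - 255)/14 = -2561 + (1/14)*(-283) = -2561 - 283/14 = -36137/14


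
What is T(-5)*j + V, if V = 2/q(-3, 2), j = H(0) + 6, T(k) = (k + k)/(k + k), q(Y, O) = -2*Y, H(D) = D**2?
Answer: 19/3 ≈ 6.3333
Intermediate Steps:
T(k) = 1 (T(k) = (2*k)/((2*k)) = (2*k)*(1/(2*k)) = 1)
j = 6 (j = 0**2 + 6 = 0 + 6 = 6)
V = 1/3 (V = 2/((-2*(-3))) = 2/6 = 2*(1/6) = 1/3 ≈ 0.33333)
T(-5)*j + V = 1*6 + 1/3 = 6 + 1/3 = 19/3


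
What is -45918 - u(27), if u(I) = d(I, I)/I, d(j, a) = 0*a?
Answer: -45918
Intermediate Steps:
d(j, a) = 0
u(I) = 0 (u(I) = 0/I = 0)
-45918 - u(27) = -45918 - 1*0 = -45918 + 0 = -45918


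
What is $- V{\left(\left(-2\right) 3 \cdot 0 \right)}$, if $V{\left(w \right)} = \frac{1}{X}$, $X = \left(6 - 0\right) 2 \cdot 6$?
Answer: $- \frac{1}{72} \approx -0.013889$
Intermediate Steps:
$X = 72$ ($X = \left(6 + 0\right) 2 \cdot 6 = 6 \cdot 2 \cdot 6 = 12 \cdot 6 = 72$)
$V{\left(w \right)} = \frac{1}{72}$
$- V{\left(\left(-2\right) 3 \cdot 0 \right)} = \left(-1\right) \frac{1}{72} = - \frac{1}{72}$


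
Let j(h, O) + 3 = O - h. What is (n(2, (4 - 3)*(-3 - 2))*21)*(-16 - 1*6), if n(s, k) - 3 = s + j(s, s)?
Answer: -924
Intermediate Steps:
j(h, O) = -3 + O - h (j(h, O) = -3 + (O - h) = -3 + O - h)
n(s, k) = s (n(s, k) = 3 + (s + (-3 + s - s)) = 3 + (s - 3) = 3 + (-3 + s) = s)
(n(2, (4 - 3)*(-3 - 2))*21)*(-16 - 1*6) = (2*21)*(-16 - 1*6) = 42*(-16 - 6) = 42*(-22) = -924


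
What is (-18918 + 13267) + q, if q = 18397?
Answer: 12746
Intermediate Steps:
(-18918 + 13267) + q = (-18918 + 13267) + 18397 = -5651 + 18397 = 12746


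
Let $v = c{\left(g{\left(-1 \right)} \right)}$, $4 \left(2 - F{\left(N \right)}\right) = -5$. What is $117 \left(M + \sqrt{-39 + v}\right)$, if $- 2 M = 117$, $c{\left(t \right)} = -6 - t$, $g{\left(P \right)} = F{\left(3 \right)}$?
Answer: $- \frac{13689}{2} + \frac{117 i \sqrt{193}}{2} \approx -6844.5 + 812.71 i$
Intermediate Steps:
$F{\left(N \right)} = \frac{13}{4}$ ($F{\left(N \right)} = 2 - - \frac{5}{4} = 2 + \frac{5}{4} = \frac{13}{4}$)
$g{\left(P \right)} = \frac{13}{4}$
$M = - \frac{117}{2}$ ($M = \left(- \frac{1}{2}\right) 117 = - \frac{117}{2} \approx -58.5$)
$v = - \frac{37}{4}$ ($v = -6 - \frac{13}{4} = - \frac{37}{4} \approx -9.25$)
$117 \left(M + \sqrt{-39 + v}\right) = 117 \left(- \frac{117}{2} + \sqrt{-39 - \frac{37}{4}}\right) = 117 \left(- \frac{117}{2} + \sqrt{- \frac{193}{4}}\right) = 117 \left(- \frac{117}{2} + \frac{i \sqrt{193}}{2}\right) = - \frac{13689}{2} + \frac{117 i \sqrt{193}}{2}$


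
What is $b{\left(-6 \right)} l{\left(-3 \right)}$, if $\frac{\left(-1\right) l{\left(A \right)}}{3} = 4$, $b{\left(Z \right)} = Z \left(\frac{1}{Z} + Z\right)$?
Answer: $-444$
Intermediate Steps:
$b{\left(Z \right)} = Z \left(Z + \frac{1}{Z}\right)$
$l{\left(A \right)} = -12$ ($l{\left(A \right)} = \left(-3\right) 4 = -12$)
$b{\left(-6 \right)} l{\left(-3 \right)} = \left(1 + \left(-6\right)^{2}\right) \left(-12\right) = \left(1 + 36\right) \left(-12\right) = 37 \left(-12\right) = -444$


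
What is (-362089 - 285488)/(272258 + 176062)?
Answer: -215859/149440 ≈ -1.4445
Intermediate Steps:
(-362089 - 285488)/(272258 + 176062) = -647577/448320 = -647577*1/448320 = -215859/149440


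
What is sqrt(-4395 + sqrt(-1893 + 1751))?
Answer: sqrt(-4395 + I*sqrt(142)) ≈ 0.0899 + 66.295*I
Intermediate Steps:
sqrt(-4395 + sqrt(-1893 + 1751)) = sqrt(-4395 + sqrt(-142)) = sqrt(-4395 + I*sqrt(142))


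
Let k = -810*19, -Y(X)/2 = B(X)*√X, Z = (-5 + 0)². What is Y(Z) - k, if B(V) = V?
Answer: 15140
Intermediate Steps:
Z = 25 (Z = (-5)² = 25)
Y(X) = -2*X^(3/2) (Y(X) = -2*X*√X = -2*X^(3/2))
k = -15390
Y(Z) - k = -2*25^(3/2) - 1*(-15390) = -2*125 + 15390 = -250 + 15390 = 15140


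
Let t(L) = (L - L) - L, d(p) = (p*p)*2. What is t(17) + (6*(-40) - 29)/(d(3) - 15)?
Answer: -320/3 ≈ -106.67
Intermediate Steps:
d(p) = 2*p² (d(p) = p²*2 = 2*p²)
t(L) = -L (t(L) = 0 - L = -L)
t(17) + (6*(-40) - 29)/(d(3) - 15) = -1*17 + (6*(-40) - 29)/(2*3² - 15) = -17 + (-240 - 29)/(2*9 - 15) = -17 - 269/(18 - 15) = -17 - 269/3 = -320/3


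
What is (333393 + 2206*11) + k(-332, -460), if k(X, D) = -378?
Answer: 357281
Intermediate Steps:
(333393 + 2206*11) + k(-332, -460) = (333393 + 2206*11) - 378 = (333393 + 24266) - 378 = 357659 - 378 = 357281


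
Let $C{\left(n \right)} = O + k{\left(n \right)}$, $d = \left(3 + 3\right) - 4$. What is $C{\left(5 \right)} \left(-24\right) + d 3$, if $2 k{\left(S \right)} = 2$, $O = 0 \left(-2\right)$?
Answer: $-18$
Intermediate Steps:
$d = 2$ ($d = 6 - 4 = 2$)
$O = 0$
$k{\left(S \right)} = 1$ ($k{\left(S \right)} = \frac{1}{2} \cdot 2 = 1$)
$C{\left(n \right)} = 1$ ($C{\left(n \right)} = 0 + 1 = 1$)
$C{\left(5 \right)} \left(-24\right) + d 3 = 1 \left(-24\right) + 2 \cdot 3 = -24 + 6 = -18$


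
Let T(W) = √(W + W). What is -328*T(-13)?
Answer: -328*I*√26 ≈ -1672.5*I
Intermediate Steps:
T(W) = √2*√W (T(W) = √(2*W) = √2*√W)
-328*T(-13) = -328*√2*√(-13) = -328*√2*I*√13 = -328*I*√26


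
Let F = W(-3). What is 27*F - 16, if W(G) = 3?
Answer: 65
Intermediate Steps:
F = 3
27*F - 16 = 27*3 - 16 = 81 - 16 = 65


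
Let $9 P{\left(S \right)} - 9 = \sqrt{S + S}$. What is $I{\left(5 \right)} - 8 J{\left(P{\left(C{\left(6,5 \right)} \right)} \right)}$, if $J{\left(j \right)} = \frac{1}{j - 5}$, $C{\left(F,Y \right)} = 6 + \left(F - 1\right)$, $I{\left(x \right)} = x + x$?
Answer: $\frac{7666}{637} + \frac{36 \sqrt{22}}{637} \approx 12.3$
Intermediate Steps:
$I{\left(x \right)} = 2 x$
$C{\left(F,Y \right)} = 5 + F$ ($C{\left(F,Y \right)} = 6 + \left(F - 1\right) = 6 + \left(-1 + F\right) = 5 + F$)
$P{\left(S \right)} = 1 + \frac{\sqrt{2} \sqrt{S}}{9}$ ($P{\left(S \right)} = 1 + \frac{\sqrt{S + S}}{9} = 1 + \frac{\sqrt{2 S}}{9} = 1 + \frac{\sqrt{2} \sqrt{S}}{9}$)
$J{\left(j \right)} = \frac{1}{-5 + j}$
$I{\left(5 \right)} - 8 J{\left(P{\left(C{\left(6,5 \right)} \right)} \right)} = 2 \cdot 5 - \frac{8}{-5 + \left(1 + \frac{\sqrt{2} \sqrt{5 + 6}}{9}\right)} = 10 - \frac{8}{-5 + \left(1 + \frac{\sqrt{2} \sqrt{11}}{9}\right)} = 10 - \frac{8}{-5 + \left(1 + \frac{\sqrt{22}}{9}\right)} = 10 - \frac{8}{-4 + \frac{\sqrt{22}}{9}}$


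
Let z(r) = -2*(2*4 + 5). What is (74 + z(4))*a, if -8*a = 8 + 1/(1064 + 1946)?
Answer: -72243/1505 ≈ -48.002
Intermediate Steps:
z(r) = -26 (z(r) = -2*(8 + 5) = -2*13 = -26)
a = -24081/24080 (a = -(8 + 1/(1064 + 1946))/8 = -(8 + 1/3010)/8 = -⅛*24081/3010 = -24081/24080 ≈ -1.0000)
(74 + z(4))*a = (74 - 26)*(-24081/24080) = 48*(-24081/24080) = -72243/1505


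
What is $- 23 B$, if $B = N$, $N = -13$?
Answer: $299$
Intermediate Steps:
$B = -13$
$- 23 B = \left(-23\right) \left(-13\right) = 299$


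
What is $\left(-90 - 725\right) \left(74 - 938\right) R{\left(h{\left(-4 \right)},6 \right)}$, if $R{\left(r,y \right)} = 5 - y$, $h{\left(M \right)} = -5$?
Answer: $-704160$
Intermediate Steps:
$\left(-90 - 725\right) \left(74 - 938\right) R{\left(h{\left(-4 \right)},6 \right)} = \left(-90 - 725\right) \left(74 - 938\right) \left(5 - 6\right) = \left(-815\right) \left(-864\right) \left(5 - 6\right) = 704160 \left(-1\right) = -704160$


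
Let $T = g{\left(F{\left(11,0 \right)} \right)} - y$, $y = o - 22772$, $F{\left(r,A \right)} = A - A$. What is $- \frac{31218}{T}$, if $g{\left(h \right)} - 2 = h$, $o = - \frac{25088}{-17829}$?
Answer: $- \frac{39756123}{29000897} \approx -1.3709$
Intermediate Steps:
$F{\left(r,A \right)} = 0$
$o = \frac{3584}{2547}$ ($o = \left(-25088\right) \left(- \frac{1}{17829}\right) = \frac{3584}{2547} \approx 1.4071$)
$g{\left(h \right)} = 2 + h$
$y = - \frac{57996700}{2547}$ ($y = \frac{3584}{2547} - 22772 = - \frac{57996700}{2547} \approx -22771.0$)
$T = \frac{58001794}{2547}$ ($T = \left(2 + 0\right) - - \frac{57996700}{2547} = 2 + \frac{57996700}{2547} = \frac{58001794}{2547} \approx 22773.0$)
$- \frac{31218}{T} = - \frac{31218}{\frac{58001794}{2547}} = \left(-31218\right) \frac{2547}{58001794} = - \frac{39756123}{29000897}$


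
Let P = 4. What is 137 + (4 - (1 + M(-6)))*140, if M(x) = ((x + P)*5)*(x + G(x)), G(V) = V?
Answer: -16243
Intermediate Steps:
M(x) = 2*x*(20 + 5*x) (M(x) = ((x + 4)*5)*(x + x) = ((4 + x)*5)*(2*x) = (20 + 5*x)*(2*x) = 2*x*(20 + 5*x))
137 + (4 - (1 + M(-6)))*140 = 137 + (4 - (1 + 10*(-6)*(4 - 6)))*140 = 137 + (4 - (1 + 10*(-6)*(-2)))*140 = 137 + (4 - (1 + 120))*140 = 137 + (4 - 1*121)*140 = 137 + (4 - 121)*140 = 137 - 117*140 = 137 - 16380 = -16243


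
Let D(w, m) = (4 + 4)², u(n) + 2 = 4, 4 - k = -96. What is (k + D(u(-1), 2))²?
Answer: 26896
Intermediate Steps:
k = 100 (k = 4 - 1*(-96) = 4 + 96 = 100)
u(n) = 2 (u(n) = -2 + 4 = 2)
D(w, m) = 64 (D(w, m) = 8² = 64)
(k + D(u(-1), 2))² = (100 + 64)² = 164² = 26896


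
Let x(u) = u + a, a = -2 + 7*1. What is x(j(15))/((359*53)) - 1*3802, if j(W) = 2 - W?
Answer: -72340662/19027 ≈ -3802.0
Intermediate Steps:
a = 5 (a = -2 + 7 = 5)
x(u) = 5 + u (x(u) = u + 5 = 5 + u)
x(j(15))/((359*53)) - 1*3802 = (5 + (2 - 1*15))/((359*53)) - 1*3802 = (5 + (2 - 15))/19027 - 3802 = (5 - 13)*(1/19027) - 3802 = -8*1/19027 - 3802 = -8/19027 - 3802 = -72340662/19027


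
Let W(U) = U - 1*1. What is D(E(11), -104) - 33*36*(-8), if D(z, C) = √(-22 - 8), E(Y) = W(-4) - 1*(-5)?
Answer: 9504 + I*√30 ≈ 9504.0 + 5.4772*I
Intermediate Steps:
W(U) = -1 + U (W(U) = U - 1 = -1 + U)
E(Y) = 0 (E(Y) = (-1 - 4) - 1*(-5) = -5 + 5 = 0)
D(z, C) = I*√30 (D(z, C) = √(-30) = I*√30)
D(E(11), -104) - 33*36*(-8) = I*√30 - 33*36*(-8) = I*√30 - 1188*(-8) = I*√30 - 1*(-9504) = I*√30 + 9504 = 9504 + I*√30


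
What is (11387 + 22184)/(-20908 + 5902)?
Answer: -33571/15006 ≈ -2.2372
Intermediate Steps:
(11387 + 22184)/(-20908 + 5902) = 33571/(-15006) = 33571*(-1/15006) = -33571/15006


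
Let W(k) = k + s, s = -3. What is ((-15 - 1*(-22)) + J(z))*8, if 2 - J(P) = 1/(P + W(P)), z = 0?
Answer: 224/3 ≈ 74.667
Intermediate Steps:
W(k) = -3 + k (W(k) = k - 3 = -3 + k)
J(P) = 2 - 1/(-3 + 2*P) (J(P) = 2 - 1/(P + (-3 + P)) = 2 - 1/(-3 + 2*P))
((-15 - 1*(-22)) + J(z))*8 = ((-15 - 1*(-22)) + (-7 + 4*0)/(-3 + 2*0))*8 = ((-15 + 22) + (-7 + 0)/(-3 + 0))*8 = (7 - 7/(-3))*8 = (7 - ⅓*(-7))*8 = (7 + 7/3)*8 = (28/3)*8 = 224/3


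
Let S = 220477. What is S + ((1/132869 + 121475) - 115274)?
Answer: 30118479183/132869 ≈ 2.2668e+5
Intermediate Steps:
S + ((1/132869 + 121475) - 115274) = 220477 + ((1/132869 + 121475) - 115274) = 220477 + (16140261776/132869 - 115274) = 220477 + 823920670/132869 = 30118479183/132869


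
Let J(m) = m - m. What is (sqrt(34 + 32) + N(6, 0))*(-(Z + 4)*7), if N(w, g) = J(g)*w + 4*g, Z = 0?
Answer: -28*sqrt(66) ≈ -227.47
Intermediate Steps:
J(m) = 0
N(w, g) = 4*g (N(w, g) = 0*w + 4*g = 0 + 4*g = 4*g)
(sqrt(34 + 32) + N(6, 0))*(-(Z + 4)*7) = (sqrt(34 + 32) + 4*0)*(-(0 + 4)*7) = (sqrt(66) + 0)*(-4*7) = sqrt(66)*(-1*28) = sqrt(66)*(-28) = -28*sqrt(66)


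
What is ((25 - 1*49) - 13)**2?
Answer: 1369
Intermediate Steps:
((25 - 1*49) - 13)**2 = ((25 - 49) - 13)**2 = (-24 - 13)**2 = (-37)**2 = 1369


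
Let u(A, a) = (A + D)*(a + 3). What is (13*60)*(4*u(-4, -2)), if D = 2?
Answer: -6240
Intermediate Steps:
u(A, a) = (2 + A)*(3 + a) (u(A, a) = (A + 2)*(a + 3) = (2 + A)*(3 + a))
(13*60)*(4*u(-4, -2)) = (13*60)*(4*(6 + 2*(-2) + 3*(-4) - 4*(-2))) = 780*(4*(6 - 4 - 12 + 8)) = 780*(4*(-2)) = 780*(-8) = -6240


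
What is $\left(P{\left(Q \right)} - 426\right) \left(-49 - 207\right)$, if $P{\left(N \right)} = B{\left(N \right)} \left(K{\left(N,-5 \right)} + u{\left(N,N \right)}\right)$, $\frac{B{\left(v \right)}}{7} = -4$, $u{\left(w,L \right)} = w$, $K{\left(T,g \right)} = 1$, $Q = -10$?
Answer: $44544$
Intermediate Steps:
$B{\left(v \right)} = -28$ ($B{\left(v \right)} = 7 \left(-4\right) = -28$)
$P{\left(N \right)} = -28 - 28 N$ ($P{\left(N \right)} = - 28 \left(1 + N\right) = -28 - 28 N$)
$\left(P{\left(Q \right)} - 426\right) \left(-49 - 207\right) = \left(\left(-28 - -280\right) - 426\right) \left(-49 - 207\right) = \left(\left(-28 + 280\right) - 426\right) \left(-49 - 207\right) = \left(252 - 426\right) \left(-256\right) = \left(-174\right) \left(-256\right) = 44544$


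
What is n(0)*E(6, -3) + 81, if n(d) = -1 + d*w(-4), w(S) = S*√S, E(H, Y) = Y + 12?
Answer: 72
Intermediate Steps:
E(H, Y) = 12 + Y
w(S) = S^(3/2)
n(d) = -1 - 8*I*d (n(d) = -1 + d*(-4)^(3/2) = -1 + d*(-8*I) = -1 - 8*I*d)
n(0)*E(6, -3) + 81 = (-1 - 8*I*0)*(12 - 3) + 81 = (-1 + 0)*9 + 81 = -1*9 + 81 = -9 + 81 = 72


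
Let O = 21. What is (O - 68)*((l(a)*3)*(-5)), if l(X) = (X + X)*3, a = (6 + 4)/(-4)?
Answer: -10575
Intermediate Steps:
a = -5/2 (a = 10*(-¼) = -5/2 ≈ -2.5000)
l(X) = 6*X (l(X) = (2*X)*3 = 6*X)
(O - 68)*((l(a)*3)*(-5)) = (21 - 68)*(((6*(-5/2))*3)*(-5)) = -47*(-15*3)*(-5) = -(-2115)*(-5) = -47*225 = -10575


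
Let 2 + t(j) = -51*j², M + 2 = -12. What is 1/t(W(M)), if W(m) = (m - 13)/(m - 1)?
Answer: -25/4181 ≈ -0.0059794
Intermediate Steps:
M = -14 (M = -2 - 12 = -14)
W(m) = (-13 + m)/(-1 + m)
t(j) = -2 - 51*j²
1/t(W(M)) = 1/(-2 - 51*(-13 - 14)²/(-1 - 14)²) = 1/(-2 - 51*(-27/(-15))²) = 1/(-2 - 51*(-1/15*(-27))²) = 1/(-2 - 51*(9/5)²) = 1/(-2 - 51*81/25) = 1/(-2 - 4131/25) = 1/(-4181/25) = -25/4181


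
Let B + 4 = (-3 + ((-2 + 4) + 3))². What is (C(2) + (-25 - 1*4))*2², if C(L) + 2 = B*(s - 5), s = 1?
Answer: -124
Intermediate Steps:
B = 0 (B = -4 + (-3 + ((-2 + 4) + 3))² = -4 + (-3 + (2 + 3))² = -4 + (-3 + 5)² = -4 + 2² = -4 + 4 = 0)
C(L) = -2 (C(L) = -2 + 0*(1 - 5) = -2 + 0*(-4) = -2 + 0 = -2)
(C(2) + (-25 - 1*4))*2² = (-2 + (-25 - 1*4))*2² = (-2 + (-25 - 4))*4 = (-2 - 29)*4 = -31*4 = -124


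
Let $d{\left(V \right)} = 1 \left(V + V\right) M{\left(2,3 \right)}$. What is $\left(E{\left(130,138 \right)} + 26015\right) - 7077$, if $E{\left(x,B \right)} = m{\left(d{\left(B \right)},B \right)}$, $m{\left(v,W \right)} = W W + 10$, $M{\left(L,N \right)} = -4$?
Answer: $37992$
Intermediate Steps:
$d{\left(V \right)} = - 8 V$ ($d{\left(V \right)} = 1 \left(V + V\right) \left(-4\right) = 1 \cdot 2 V \left(-4\right) = 2 V \left(-4\right) = - 8 V$)
$m{\left(v,W \right)} = 10 + W^{2}$ ($m{\left(v,W \right)} = W^{2} + 10 = 10 + W^{2}$)
$E{\left(x,B \right)} = 10 + B^{2}$
$\left(E{\left(130,138 \right)} + 26015\right) - 7077 = \left(\left(10 + 138^{2}\right) + 26015\right) - 7077 = \left(\left(10 + 19044\right) + 26015\right) - 7077 = \left(19054 + 26015\right) - 7077 = 45069 - 7077 = 37992$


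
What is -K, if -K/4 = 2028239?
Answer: 8112956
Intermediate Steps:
K = -8112956 (K = -4*2028239 = -8112956)
-K = -1*(-8112956) = 8112956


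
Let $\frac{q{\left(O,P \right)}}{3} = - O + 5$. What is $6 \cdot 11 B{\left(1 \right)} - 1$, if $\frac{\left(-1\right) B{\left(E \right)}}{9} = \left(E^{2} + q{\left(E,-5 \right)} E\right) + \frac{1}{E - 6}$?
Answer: $- \frac{38021}{5} \approx -7604.2$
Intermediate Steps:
$q{\left(O,P \right)} = 15 - 3 O$ ($q{\left(O,P \right)} = 3 \left(- O + 5\right) = 3 \left(5 - O\right) = 15 - 3 O$)
$B{\left(E \right)} = - 9 E^{2} - \frac{9}{-6 + E} - 9 E \left(15 - 3 E\right)$ ($B{\left(E \right)} = - 9 \left(\left(E^{2} + \left(15 - 3 E\right) E\right) + \frac{1}{E - 6}\right) = - 9 \left(\left(E^{2} + E \left(15 - 3 E\right)\right) + \frac{1}{-6 + E}\right) = - 9 \left(E^{2} + \frac{1}{-6 + E} + E \left(15 - 3 E\right)\right) = - 9 E^{2} - \frac{9}{-6 + E} - 9 E \left(15 - 3 E\right)$)
$6 \cdot 11 B{\left(1 \right)} - 1 = 6 \cdot 11 \frac{9 \left(-1 - 27 \cdot 1^{2} + 2 \cdot 1^{3} + 90 \cdot 1\right)}{-6 + 1} - 1 = 66 \frac{9 \left(-1 - 27 + 2 \cdot 1 + 90\right)}{-5} - 1 = 66 \cdot 9 \left(- \frac{1}{5}\right) \left(-1 - 27 + 2 + 90\right) - 1 = 66 \cdot 9 \left(- \frac{1}{5}\right) 64 - 1 = 66 \left(- \frac{576}{5}\right) - 1 = - \frac{38016}{5} - 1 = - \frac{38021}{5}$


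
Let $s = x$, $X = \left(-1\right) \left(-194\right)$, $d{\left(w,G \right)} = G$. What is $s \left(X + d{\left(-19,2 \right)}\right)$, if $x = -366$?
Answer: $-71736$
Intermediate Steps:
$X = 194$
$s = -366$
$s \left(X + d{\left(-19,2 \right)}\right) = - 366 \left(194 + 2\right) = \left(-366\right) 196 = -71736$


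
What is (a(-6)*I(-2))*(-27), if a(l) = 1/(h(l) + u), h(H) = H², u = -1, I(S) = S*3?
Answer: 162/35 ≈ 4.6286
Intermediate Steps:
I(S) = 3*S
a(l) = 1/(-1 + l²) (a(l) = 1/(l² - 1) = 1/(-1 + l²))
(a(-6)*I(-2))*(-27) = ((3*(-2))/(-1 + (-6)²))*(-27) = (-6/(-1 + 36))*(-27) = (-6/35)*(-27) = ((1/35)*(-6))*(-27) = -6/35*(-27) = 162/35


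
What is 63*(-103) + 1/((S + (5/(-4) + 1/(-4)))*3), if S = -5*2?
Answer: -447743/69 ≈ -6489.0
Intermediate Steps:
S = -10
63*(-103) + 1/((S + (5/(-4) + 1/(-4)))*3) = 63*(-103) + 1/((-10 + (5/(-4) + 1/(-4)))*3) = -6489 + 1/((-10 + (5*(-1/4) + 1*(-1/4)))*3) = -6489 + 1/((-10 + (-5/4 - 1/4))*3) = -6489 + 1/((-10 - 3/2)*3) = -6489 + 1/(-23/2*3) = -6489 + 1/(-69/2) = -6489 - 2/69 = -447743/69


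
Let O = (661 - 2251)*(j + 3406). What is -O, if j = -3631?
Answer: -357750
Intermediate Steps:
O = 357750 (O = (661 - 2251)*(-3631 + 3406) = -1590*(-225) = 357750)
-O = -1*357750 = -357750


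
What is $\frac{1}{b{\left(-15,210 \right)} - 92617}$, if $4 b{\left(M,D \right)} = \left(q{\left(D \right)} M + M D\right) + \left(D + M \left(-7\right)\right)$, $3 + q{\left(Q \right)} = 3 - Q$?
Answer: $- \frac{4}{370153} \approx -1.0806 \cdot 10^{-5}$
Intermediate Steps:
$q{\left(Q \right)} = - Q$ ($q{\left(Q \right)} = -3 - \left(-3 + Q\right) = - Q$)
$b{\left(M,D \right)} = - \frac{7 M}{4} + \frac{D}{4}$ ($b{\left(M,D \right)} = \frac{\left(- D M + M D\right) + \left(D + M \left(-7\right)\right)}{4} = \frac{\left(- D M + D M\right) + \left(D - 7 M\right)}{4} = \frac{0 + \left(D - 7 M\right)}{4} = \frac{D - 7 M}{4} = - \frac{7 M}{4} + \frac{D}{4}$)
$\frac{1}{b{\left(-15,210 \right)} - 92617} = \frac{1}{\left(\left(- \frac{7}{4}\right) \left(-15\right) + \frac{1}{4} \cdot 210\right) - 92617} = \frac{1}{\left(\frac{105}{4} + \frac{105}{2}\right) - 92617} = \frac{1}{\frac{315}{4} - 92617} = \frac{1}{- \frac{370153}{4}} = - \frac{4}{370153}$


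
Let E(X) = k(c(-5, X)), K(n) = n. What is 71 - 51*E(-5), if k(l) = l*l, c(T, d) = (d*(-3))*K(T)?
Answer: -286804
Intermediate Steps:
c(T, d) = -3*T*d (c(T, d) = (d*(-3))*T = (-3*d)*T = -3*T*d)
k(l) = l**2
E(X) = 225*X**2 (E(X) = (-3*(-5)*X)**2 = (15*X)**2 = 225*X**2)
71 - 51*E(-5) = 71 - 11475*(-5)**2 = 71 - 11475*25 = 71 - 51*5625 = 71 - 286875 = -286804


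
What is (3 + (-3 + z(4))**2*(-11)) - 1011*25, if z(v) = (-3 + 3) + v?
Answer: -25283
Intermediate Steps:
z(v) = v (z(v) = 0 + v = v)
(3 + (-3 + z(4))**2*(-11)) - 1011*25 = (3 + (-3 + 4)**2*(-11)) - 1011*25 = (3 + 1**2*(-11)) - 25275 = (3 + 1*(-11)) - 25275 = (3 - 11) - 25275 = -8 - 25275 = -25283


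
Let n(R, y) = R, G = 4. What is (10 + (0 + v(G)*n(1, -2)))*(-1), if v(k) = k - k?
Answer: -10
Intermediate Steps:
v(k) = 0
(10 + (0 + v(G)*n(1, -2)))*(-1) = (10 + (0 + 0*1))*(-1) = (10 + (0 + 0))*(-1) = (10 + 0)*(-1) = 10*(-1) = -10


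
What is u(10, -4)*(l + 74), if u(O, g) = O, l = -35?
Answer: 390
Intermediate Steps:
u(10, -4)*(l + 74) = 10*(-35 + 74) = 10*39 = 390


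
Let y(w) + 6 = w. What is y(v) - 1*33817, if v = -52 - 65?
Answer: -33940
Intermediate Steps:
v = -117
y(w) = -6 + w
y(v) - 1*33817 = (-6 - 117) - 1*33817 = -123 - 33817 = -33940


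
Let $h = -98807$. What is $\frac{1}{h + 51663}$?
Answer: $- \frac{1}{47144} \approx -2.1212 \cdot 10^{-5}$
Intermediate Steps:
$\frac{1}{h + 51663} = \frac{1}{-98807 + 51663} = \frac{1}{-47144} = - \frac{1}{47144}$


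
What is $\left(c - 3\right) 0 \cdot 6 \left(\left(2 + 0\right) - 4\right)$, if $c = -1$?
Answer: $0$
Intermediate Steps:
$\left(c - 3\right) 0 \cdot 6 \left(\left(2 + 0\right) - 4\right) = \left(-1 - 3\right) 0 \cdot 6 \left(\left(2 + 0\right) - 4\right) = \left(-4\right) 0 \cdot 6 \left(2 - 4\right) = 0 \cdot 6 \left(-2\right) = 0 \left(-2\right) = 0$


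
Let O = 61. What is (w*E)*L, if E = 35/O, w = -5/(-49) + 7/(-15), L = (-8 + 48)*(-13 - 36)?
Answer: 75040/183 ≈ 410.05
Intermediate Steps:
L = -1960 (L = 40*(-49) = -1960)
w = -268/735 (w = -5*(-1/49) + 7*(-1/15) = 5/49 - 7/15 = -268/735 ≈ -0.36463)
E = 35/61 ≈ 0.57377
(w*E)*L = -268/735*35/61*(-1960) = -268/1281*(-1960) = 75040/183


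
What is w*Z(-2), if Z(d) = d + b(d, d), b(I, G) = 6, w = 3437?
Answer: 13748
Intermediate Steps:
Z(d) = 6 + d (Z(d) = d + 6 = 6 + d)
w*Z(-2) = 3437*(6 - 2) = 3437*4 = 13748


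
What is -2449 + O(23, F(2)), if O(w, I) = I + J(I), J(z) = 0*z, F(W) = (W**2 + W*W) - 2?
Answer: -2443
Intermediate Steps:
F(W) = -2 + 2*W**2 (F(W) = (W**2 + W**2) - 2 = 2*W**2 - 2 = -2 + 2*W**2)
J(z) = 0
O(w, I) = I (O(w, I) = I + 0 = I)
-2449 + O(23, F(2)) = -2449 + (-2 + 2*2**2) = -2449 + (-2 + 2*4) = -2449 + (-2 + 8) = -2449 + 6 = -2443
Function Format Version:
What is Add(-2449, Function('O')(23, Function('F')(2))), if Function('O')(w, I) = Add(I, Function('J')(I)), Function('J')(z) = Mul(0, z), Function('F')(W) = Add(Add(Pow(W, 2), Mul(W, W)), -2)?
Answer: -2443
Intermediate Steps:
Function('F')(W) = Add(-2, Mul(2, Pow(W, 2))) (Function('F')(W) = Add(Add(Pow(W, 2), Pow(W, 2)), -2) = Add(Mul(2, Pow(W, 2)), -2) = Add(-2, Mul(2, Pow(W, 2))))
Function('J')(z) = 0
Function('O')(w, I) = I (Function('O')(w, I) = Add(I, 0) = I)
Add(-2449, Function('O')(23, Function('F')(2))) = Add(-2449, Add(-2, Mul(2, Pow(2, 2)))) = Add(-2449, Add(-2, Mul(2, 4))) = Add(-2449, Add(-2, 8)) = Add(-2449, 6) = -2443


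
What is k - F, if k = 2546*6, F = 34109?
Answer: -18833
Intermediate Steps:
k = 15276
k - F = 15276 - 1*34109 = 15276 - 34109 = -18833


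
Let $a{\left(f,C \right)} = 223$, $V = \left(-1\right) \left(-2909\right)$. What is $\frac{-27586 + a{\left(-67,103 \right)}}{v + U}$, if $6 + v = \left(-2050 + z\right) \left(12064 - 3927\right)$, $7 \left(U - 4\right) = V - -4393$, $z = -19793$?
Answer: $\frac{191541}{1244148149} \approx 0.00015395$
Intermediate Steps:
$V = 2909$
$U = \frac{7330}{7}$ ($U = 4 + \frac{2909 - -4393}{7} = 4 + \frac{2909 + 4393}{7} = 4 + \frac{1}{7} \cdot 7302 = 4 + \frac{7302}{7} = \frac{7330}{7} \approx 1047.1$)
$v = -177736497$ ($v = -6 + \left(-2050 - 19793\right) \left(12064 - 3927\right) = -6 - 177736491 = -177736497$)
$\frac{-27586 + a{\left(-67,103 \right)}}{v + U} = \frac{-27586 + 223}{-177736497 + \frac{7330}{7}} = - \frac{27363}{- \frac{1244148149}{7}} = \left(-27363\right) \left(- \frac{7}{1244148149}\right) = \frac{191541}{1244148149}$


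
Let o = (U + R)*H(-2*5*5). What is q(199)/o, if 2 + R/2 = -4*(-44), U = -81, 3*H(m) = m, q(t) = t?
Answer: -199/4450 ≈ -0.044719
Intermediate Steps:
H(m) = m/3
R = 348 (R = -4 + 2*(-4*(-44)) = -4 + 2*176 = -4 + 352 = 348)
o = -4450 (o = (-81 + 348)*((-2*5*5)/3) = 267*((-10*5)/3) = 267*((1/3)*(-50)) = 267*(-50/3) = -4450)
q(199)/o = 199/(-4450) = 199*(-1/4450) = -199/4450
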